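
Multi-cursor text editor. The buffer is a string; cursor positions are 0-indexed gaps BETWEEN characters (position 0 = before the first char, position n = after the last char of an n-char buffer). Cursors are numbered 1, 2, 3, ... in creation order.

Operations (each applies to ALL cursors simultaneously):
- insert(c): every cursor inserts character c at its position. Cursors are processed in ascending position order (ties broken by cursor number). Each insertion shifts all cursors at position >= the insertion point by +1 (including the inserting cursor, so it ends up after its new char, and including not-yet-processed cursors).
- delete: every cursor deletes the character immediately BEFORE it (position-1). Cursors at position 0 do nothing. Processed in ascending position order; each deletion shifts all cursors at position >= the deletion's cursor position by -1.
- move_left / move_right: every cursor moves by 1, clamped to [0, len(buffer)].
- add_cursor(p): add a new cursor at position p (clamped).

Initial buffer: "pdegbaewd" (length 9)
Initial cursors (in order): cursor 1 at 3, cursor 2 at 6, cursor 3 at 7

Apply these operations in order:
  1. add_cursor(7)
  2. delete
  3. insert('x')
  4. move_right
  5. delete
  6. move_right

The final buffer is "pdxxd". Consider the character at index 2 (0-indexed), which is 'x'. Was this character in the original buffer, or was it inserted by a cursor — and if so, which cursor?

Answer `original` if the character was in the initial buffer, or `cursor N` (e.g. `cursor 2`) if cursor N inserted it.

After op 1 (add_cursor(7)): buffer="pdegbaewd" (len 9), cursors c1@3 c2@6 c3@7 c4@7, authorship .........
After op 2 (delete): buffer="pdgwd" (len 5), cursors c1@2 c2@3 c3@3 c4@3, authorship .....
After op 3 (insert('x')): buffer="pdxgxxxwd" (len 9), cursors c1@3 c2@7 c3@7 c4@7, authorship ..1.234..
After op 4 (move_right): buffer="pdxgxxxwd" (len 9), cursors c1@4 c2@8 c3@8 c4@8, authorship ..1.234..
After op 5 (delete): buffer="pdxxd" (len 5), cursors c1@3 c2@4 c3@4 c4@4, authorship ..12.
After op 6 (move_right): buffer="pdxxd" (len 5), cursors c1@4 c2@5 c3@5 c4@5, authorship ..12.
Authorship (.=original, N=cursor N): . . 1 2 .
Index 2: author = 1

Answer: cursor 1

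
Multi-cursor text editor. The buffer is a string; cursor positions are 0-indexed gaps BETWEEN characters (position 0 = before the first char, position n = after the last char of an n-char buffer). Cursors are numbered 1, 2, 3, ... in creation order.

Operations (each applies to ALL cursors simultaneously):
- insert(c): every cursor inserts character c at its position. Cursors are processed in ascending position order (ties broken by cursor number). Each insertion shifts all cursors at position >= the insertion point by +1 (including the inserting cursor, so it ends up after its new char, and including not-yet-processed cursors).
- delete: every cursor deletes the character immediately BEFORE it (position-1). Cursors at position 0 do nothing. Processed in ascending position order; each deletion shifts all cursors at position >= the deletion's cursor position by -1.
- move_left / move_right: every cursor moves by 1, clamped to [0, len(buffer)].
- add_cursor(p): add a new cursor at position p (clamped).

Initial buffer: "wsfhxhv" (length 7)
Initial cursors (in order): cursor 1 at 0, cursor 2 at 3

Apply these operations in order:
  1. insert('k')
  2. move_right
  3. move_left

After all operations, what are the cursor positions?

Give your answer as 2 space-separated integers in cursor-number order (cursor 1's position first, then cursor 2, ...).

After op 1 (insert('k')): buffer="kwsfkhxhv" (len 9), cursors c1@1 c2@5, authorship 1...2....
After op 2 (move_right): buffer="kwsfkhxhv" (len 9), cursors c1@2 c2@6, authorship 1...2....
After op 3 (move_left): buffer="kwsfkhxhv" (len 9), cursors c1@1 c2@5, authorship 1...2....

Answer: 1 5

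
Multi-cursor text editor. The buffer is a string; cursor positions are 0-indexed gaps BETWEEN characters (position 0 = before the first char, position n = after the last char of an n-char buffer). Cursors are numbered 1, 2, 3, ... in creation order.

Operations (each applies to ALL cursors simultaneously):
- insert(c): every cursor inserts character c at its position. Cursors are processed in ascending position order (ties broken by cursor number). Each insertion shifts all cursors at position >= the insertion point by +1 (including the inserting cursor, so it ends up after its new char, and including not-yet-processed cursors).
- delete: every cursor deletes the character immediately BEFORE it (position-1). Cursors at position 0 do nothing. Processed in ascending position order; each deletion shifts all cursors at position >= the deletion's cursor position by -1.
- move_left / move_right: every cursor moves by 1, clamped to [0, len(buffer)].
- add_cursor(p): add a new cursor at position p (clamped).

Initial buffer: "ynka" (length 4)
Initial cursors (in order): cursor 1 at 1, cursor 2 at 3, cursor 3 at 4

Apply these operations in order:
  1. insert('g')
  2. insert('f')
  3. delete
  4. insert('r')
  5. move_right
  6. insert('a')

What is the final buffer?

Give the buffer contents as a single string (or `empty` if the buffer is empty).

After op 1 (insert('g')): buffer="ygnkgag" (len 7), cursors c1@2 c2@5 c3@7, authorship .1..2.3
After op 2 (insert('f')): buffer="ygfnkgfagf" (len 10), cursors c1@3 c2@7 c3@10, authorship .11..22.33
After op 3 (delete): buffer="ygnkgag" (len 7), cursors c1@2 c2@5 c3@7, authorship .1..2.3
After op 4 (insert('r')): buffer="ygrnkgragr" (len 10), cursors c1@3 c2@7 c3@10, authorship .11..22.33
After op 5 (move_right): buffer="ygrnkgragr" (len 10), cursors c1@4 c2@8 c3@10, authorship .11..22.33
After op 6 (insert('a')): buffer="ygrnakgraagra" (len 13), cursors c1@5 c2@10 c3@13, authorship .11.1.22.2333

Answer: ygrnakgraagra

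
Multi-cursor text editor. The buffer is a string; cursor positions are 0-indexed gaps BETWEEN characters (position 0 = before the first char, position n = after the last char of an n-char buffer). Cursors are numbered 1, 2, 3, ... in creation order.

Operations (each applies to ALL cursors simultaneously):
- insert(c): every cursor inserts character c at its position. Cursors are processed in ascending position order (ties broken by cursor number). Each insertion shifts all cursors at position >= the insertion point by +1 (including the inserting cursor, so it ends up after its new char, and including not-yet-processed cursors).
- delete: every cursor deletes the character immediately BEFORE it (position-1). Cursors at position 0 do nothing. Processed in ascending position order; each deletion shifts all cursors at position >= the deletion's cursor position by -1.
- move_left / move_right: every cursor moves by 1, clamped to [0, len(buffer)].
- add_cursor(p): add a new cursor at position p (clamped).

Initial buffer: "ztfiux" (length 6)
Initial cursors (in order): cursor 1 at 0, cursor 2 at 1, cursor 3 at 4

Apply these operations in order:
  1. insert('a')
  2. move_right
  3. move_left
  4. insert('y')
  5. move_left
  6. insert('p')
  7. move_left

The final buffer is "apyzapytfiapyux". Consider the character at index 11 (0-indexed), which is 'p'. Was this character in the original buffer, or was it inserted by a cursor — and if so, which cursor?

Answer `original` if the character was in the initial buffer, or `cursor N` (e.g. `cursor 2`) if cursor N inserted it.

Answer: cursor 3

Derivation:
After op 1 (insert('a')): buffer="azatfiaux" (len 9), cursors c1@1 c2@3 c3@7, authorship 1.2...3..
After op 2 (move_right): buffer="azatfiaux" (len 9), cursors c1@2 c2@4 c3@8, authorship 1.2...3..
After op 3 (move_left): buffer="azatfiaux" (len 9), cursors c1@1 c2@3 c3@7, authorship 1.2...3..
After op 4 (insert('y')): buffer="ayzaytfiayux" (len 12), cursors c1@2 c2@5 c3@10, authorship 11.22...33..
After op 5 (move_left): buffer="ayzaytfiayux" (len 12), cursors c1@1 c2@4 c3@9, authorship 11.22...33..
After op 6 (insert('p')): buffer="apyzapytfiapyux" (len 15), cursors c1@2 c2@6 c3@12, authorship 111.222...333..
After op 7 (move_left): buffer="apyzapytfiapyux" (len 15), cursors c1@1 c2@5 c3@11, authorship 111.222...333..
Authorship (.=original, N=cursor N): 1 1 1 . 2 2 2 . . . 3 3 3 . .
Index 11: author = 3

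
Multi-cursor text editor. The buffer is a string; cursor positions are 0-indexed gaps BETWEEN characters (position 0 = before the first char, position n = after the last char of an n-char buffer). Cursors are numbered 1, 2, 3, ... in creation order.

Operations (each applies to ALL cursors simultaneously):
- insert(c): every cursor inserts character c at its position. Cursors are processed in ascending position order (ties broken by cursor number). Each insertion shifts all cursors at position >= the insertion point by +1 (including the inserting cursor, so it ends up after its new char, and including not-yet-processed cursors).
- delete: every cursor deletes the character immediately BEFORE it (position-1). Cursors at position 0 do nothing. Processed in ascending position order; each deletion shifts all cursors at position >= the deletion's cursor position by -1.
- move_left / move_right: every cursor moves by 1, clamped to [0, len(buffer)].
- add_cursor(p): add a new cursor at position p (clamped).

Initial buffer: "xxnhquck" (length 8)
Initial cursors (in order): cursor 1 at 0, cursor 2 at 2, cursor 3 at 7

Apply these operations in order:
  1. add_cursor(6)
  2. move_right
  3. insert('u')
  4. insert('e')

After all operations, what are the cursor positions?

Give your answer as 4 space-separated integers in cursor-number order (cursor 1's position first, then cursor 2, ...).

Answer: 3 7 16 13

Derivation:
After op 1 (add_cursor(6)): buffer="xxnhquck" (len 8), cursors c1@0 c2@2 c4@6 c3@7, authorship ........
After op 2 (move_right): buffer="xxnhquck" (len 8), cursors c1@1 c2@3 c4@7 c3@8, authorship ........
After op 3 (insert('u')): buffer="xuxnuhqucuku" (len 12), cursors c1@2 c2@5 c4@10 c3@12, authorship .1..2....4.3
After op 4 (insert('e')): buffer="xuexnuehqucuekue" (len 16), cursors c1@3 c2@7 c4@13 c3@16, authorship .11..22....44.33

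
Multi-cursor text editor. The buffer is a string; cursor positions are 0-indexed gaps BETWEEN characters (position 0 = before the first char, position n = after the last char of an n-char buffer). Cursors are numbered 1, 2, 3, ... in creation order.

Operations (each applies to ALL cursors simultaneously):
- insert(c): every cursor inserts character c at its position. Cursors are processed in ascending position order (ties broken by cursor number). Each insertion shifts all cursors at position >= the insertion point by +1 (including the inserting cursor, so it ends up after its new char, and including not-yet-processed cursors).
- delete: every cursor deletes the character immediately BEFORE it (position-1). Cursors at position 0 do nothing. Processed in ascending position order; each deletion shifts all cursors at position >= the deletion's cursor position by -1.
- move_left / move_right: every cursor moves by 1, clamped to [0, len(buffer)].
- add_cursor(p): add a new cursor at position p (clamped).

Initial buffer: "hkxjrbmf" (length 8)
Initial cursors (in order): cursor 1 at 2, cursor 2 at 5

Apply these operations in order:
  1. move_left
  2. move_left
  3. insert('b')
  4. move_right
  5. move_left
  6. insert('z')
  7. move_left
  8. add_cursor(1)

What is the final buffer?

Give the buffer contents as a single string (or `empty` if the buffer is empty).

Answer: bzhkxbzjrbmf

Derivation:
After op 1 (move_left): buffer="hkxjrbmf" (len 8), cursors c1@1 c2@4, authorship ........
After op 2 (move_left): buffer="hkxjrbmf" (len 8), cursors c1@0 c2@3, authorship ........
After op 3 (insert('b')): buffer="bhkxbjrbmf" (len 10), cursors c1@1 c2@5, authorship 1...2.....
After op 4 (move_right): buffer="bhkxbjrbmf" (len 10), cursors c1@2 c2@6, authorship 1...2.....
After op 5 (move_left): buffer="bhkxbjrbmf" (len 10), cursors c1@1 c2@5, authorship 1...2.....
After op 6 (insert('z')): buffer="bzhkxbzjrbmf" (len 12), cursors c1@2 c2@7, authorship 11...22.....
After op 7 (move_left): buffer="bzhkxbzjrbmf" (len 12), cursors c1@1 c2@6, authorship 11...22.....
After op 8 (add_cursor(1)): buffer="bzhkxbzjrbmf" (len 12), cursors c1@1 c3@1 c2@6, authorship 11...22.....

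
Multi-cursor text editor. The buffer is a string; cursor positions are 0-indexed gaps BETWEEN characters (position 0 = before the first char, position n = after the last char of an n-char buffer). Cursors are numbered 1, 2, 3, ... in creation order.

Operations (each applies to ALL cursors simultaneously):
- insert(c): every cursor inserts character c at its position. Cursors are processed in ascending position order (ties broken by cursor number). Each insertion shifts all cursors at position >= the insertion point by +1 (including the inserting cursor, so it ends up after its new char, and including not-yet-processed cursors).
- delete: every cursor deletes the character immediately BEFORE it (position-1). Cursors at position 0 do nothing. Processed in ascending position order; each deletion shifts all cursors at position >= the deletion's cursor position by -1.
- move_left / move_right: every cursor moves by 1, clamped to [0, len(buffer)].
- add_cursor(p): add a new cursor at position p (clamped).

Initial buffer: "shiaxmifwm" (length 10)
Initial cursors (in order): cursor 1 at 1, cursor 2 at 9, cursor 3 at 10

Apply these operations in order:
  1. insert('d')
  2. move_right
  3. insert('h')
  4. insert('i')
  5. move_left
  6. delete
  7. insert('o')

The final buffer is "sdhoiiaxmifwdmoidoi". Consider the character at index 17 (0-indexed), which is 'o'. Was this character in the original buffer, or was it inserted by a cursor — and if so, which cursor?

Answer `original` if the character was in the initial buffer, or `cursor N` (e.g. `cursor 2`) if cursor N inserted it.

After op 1 (insert('d')): buffer="sdhiaxmifwdmd" (len 13), cursors c1@2 c2@11 c3@13, authorship .1........2.3
After op 2 (move_right): buffer="sdhiaxmifwdmd" (len 13), cursors c1@3 c2@12 c3@13, authorship .1........2.3
After op 3 (insert('h')): buffer="sdhhiaxmifwdmhdh" (len 16), cursors c1@4 c2@14 c3@16, authorship .1.1.......2.233
After op 4 (insert('i')): buffer="sdhhiiaxmifwdmhidhi" (len 19), cursors c1@5 c2@16 c3@19, authorship .1.11.......2.22333
After op 5 (move_left): buffer="sdhhiiaxmifwdmhidhi" (len 19), cursors c1@4 c2@15 c3@18, authorship .1.11.......2.22333
After op 6 (delete): buffer="sdhiiaxmifwdmidi" (len 16), cursors c1@3 c2@13 c3@15, authorship .1.1.......2.233
After op 7 (insert('o')): buffer="sdhoiiaxmifwdmoidoi" (len 19), cursors c1@4 c2@15 c3@18, authorship .1.11.......2.22333
Authorship (.=original, N=cursor N): . 1 . 1 1 . . . . . . . 2 . 2 2 3 3 3
Index 17: author = 3

Answer: cursor 3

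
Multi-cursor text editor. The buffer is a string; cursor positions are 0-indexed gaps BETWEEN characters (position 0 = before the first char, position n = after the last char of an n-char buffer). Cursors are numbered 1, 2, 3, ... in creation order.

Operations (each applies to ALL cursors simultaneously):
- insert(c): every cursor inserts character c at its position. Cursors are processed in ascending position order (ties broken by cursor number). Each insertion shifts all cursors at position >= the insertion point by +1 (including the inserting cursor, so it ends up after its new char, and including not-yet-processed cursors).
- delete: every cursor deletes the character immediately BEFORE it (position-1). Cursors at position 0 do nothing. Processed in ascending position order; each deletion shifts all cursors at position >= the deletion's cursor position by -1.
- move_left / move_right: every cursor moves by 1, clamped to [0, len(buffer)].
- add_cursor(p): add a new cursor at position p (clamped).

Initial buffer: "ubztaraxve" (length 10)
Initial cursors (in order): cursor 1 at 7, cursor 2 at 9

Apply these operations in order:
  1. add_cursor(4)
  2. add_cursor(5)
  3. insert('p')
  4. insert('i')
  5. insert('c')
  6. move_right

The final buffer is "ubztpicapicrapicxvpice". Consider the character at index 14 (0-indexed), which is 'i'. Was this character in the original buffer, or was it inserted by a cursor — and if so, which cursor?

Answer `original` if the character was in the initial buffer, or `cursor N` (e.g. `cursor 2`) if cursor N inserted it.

Answer: cursor 1

Derivation:
After op 1 (add_cursor(4)): buffer="ubztaraxve" (len 10), cursors c3@4 c1@7 c2@9, authorship ..........
After op 2 (add_cursor(5)): buffer="ubztaraxve" (len 10), cursors c3@4 c4@5 c1@7 c2@9, authorship ..........
After op 3 (insert('p')): buffer="ubztpaprapxvpe" (len 14), cursors c3@5 c4@7 c1@10 c2@13, authorship ....3.4..1..2.
After op 4 (insert('i')): buffer="ubztpiapirapixvpie" (len 18), cursors c3@6 c4@9 c1@13 c2@17, authorship ....33.44..11..22.
After op 5 (insert('c')): buffer="ubztpicapicrapicxvpice" (len 22), cursors c3@7 c4@11 c1@16 c2@21, authorship ....333.444..111..222.
After op 6 (move_right): buffer="ubztpicapicrapicxvpice" (len 22), cursors c3@8 c4@12 c1@17 c2@22, authorship ....333.444..111..222.
Authorship (.=original, N=cursor N): . . . . 3 3 3 . 4 4 4 . . 1 1 1 . . 2 2 2 .
Index 14: author = 1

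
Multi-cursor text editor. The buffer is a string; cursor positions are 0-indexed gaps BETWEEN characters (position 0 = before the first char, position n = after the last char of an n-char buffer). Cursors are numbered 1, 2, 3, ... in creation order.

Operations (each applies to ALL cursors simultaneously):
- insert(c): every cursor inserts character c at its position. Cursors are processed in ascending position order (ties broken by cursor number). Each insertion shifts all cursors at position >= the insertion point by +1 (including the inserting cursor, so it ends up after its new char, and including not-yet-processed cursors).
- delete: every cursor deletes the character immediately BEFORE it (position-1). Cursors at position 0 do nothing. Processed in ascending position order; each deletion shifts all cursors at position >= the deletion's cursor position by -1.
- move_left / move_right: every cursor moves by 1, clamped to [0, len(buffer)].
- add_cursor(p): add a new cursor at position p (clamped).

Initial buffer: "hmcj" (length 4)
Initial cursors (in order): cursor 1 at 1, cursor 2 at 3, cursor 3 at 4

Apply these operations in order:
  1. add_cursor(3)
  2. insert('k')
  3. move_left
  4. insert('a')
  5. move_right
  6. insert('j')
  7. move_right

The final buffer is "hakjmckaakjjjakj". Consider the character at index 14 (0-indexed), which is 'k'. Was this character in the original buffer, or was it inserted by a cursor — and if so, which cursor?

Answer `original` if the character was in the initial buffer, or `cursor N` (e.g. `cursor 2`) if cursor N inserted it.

Answer: cursor 3

Derivation:
After op 1 (add_cursor(3)): buffer="hmcj" (len 4), cursors c1@1 c2@3 c4@3 c3@4, authorship ....
After op 2 (insert('k')): buffer="hkmckkjk" (len 8), cursors c1@2 c2@6 c4@6 c3@8, authorship .1..24.3
After op 3 (move_left): buffer="hkmckkjk" (len 8), cursors c1@1 c2@5 c4@5 c3@7, authorship .1..24.3
After op 4 (insert('a')): buffer="hakmckaakjak" (len 12), cursors c1@2 c2@8 c4@8 c3@11, authorship .11..2244.33
After op 5 (move_right): buffer="hakmckaakjak" (len 12), cursors c1@3 c2@9 c4@9 c3@12, authorship .11..2244.33
After op 6 (insert('j')): buffer="hakjmckaakjjjakj" (len 16), cursors c1@4 c2@12 c4@12 c3@16, authorship .111..224424.333
After op 7 (move_right): buffer="hakjmckaakjjjakj" (len 16), cursors c1@5 c2@13 c4@13 c3@16, authorship .111..224424.333
Authorship (.=original, N=cursor N): . 1 1 1 . . 2 2 4 4 2 4 . 3 3 3
Index 14: author = 3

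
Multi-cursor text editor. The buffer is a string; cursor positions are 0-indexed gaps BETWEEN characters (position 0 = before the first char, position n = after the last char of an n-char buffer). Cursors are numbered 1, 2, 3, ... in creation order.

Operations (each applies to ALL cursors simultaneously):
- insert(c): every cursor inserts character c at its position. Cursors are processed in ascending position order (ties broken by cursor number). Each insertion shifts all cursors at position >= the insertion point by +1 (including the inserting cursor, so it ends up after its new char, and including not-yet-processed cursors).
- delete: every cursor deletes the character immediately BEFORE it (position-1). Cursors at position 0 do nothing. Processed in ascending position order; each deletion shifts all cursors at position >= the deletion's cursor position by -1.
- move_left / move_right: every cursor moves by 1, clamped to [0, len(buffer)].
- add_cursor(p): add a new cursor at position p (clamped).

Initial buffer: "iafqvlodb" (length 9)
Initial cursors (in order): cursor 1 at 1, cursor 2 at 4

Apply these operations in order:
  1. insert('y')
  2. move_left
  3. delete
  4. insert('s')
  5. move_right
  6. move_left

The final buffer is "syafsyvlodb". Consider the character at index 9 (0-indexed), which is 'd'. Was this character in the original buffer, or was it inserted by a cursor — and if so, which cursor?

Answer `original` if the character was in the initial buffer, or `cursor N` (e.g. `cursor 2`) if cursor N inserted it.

After op 1 (insert('y')): buffer="iyafqyvlodb" (len 11), cursors c1@2 c2@6, authorship .1...2.....
After op 2 (move_left): buffer="iyafqyvlodb" (len 11), cursors c1@1 c2@5, authorship .1...2.....
After op 3 (delete): buffer="yafyvlodb" (len 9), cursors c1@0 c2@3, authorship 1..2.....
After op 4 (insert('s')): buffer="syafsyvlodb" (len 11), cursors c1@1 c2@5, authorship 11..22.....
After op 5 (move_right): buffer="syafsyvlodb" (len 11), cursors c1@2 c2@6, authorship 11..22.....
After op 6 (move_left): buffer="syafsyvlodb" (len 11), cursors c1@1 c2@5, authorship 11..22.....
Authorship (.=original, N=cursor N): 1 1 . . 2 2 . . . . .
Index 9: author = original

Answer: original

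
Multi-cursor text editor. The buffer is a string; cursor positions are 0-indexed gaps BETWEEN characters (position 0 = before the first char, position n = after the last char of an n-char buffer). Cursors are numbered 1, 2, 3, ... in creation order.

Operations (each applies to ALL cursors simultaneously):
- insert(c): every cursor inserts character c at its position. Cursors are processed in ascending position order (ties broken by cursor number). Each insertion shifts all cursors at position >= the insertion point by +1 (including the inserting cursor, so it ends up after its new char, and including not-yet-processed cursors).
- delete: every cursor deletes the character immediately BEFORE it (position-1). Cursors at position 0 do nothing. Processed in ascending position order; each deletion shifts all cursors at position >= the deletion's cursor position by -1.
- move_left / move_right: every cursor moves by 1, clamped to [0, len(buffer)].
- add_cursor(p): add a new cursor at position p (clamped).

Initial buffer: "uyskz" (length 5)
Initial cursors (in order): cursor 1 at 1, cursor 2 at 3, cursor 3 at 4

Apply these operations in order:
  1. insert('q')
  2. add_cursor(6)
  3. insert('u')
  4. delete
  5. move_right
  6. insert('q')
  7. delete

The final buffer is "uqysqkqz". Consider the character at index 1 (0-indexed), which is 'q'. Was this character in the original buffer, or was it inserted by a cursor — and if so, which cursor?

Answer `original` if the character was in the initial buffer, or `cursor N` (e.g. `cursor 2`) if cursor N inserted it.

After op 1 (insert('q')): buffer="uqysqkqz" (len 8), cursors c1@2 c2@5 c3@7, authorship .1..2.3.
After op 2 (add_cursor(6)): buffer="uqysqkqz" (len 8), cursors c1@2 c2@5 c4@6 c3@7, authorship .1..2.3.
After op 3 (insert('u')): buffer="uquysqukuquz" (len 12), cursors c1@3 c2@7 c4@9 c3@11, authorship .11..22.433.
After op 4 (delete): buffer="uqysqkqz" (len 8), cursors c1@2 c2@5 c4@6 c3@7, authorship .1..2.3.
After op 5 (move_right): buffer="uqysqkqz" (len 8), cursors c1@3 c2@6 c4@7 c3@8, authorship .1..2.3.
After op 6 (insert('q')): buffer="uqyqsqkqqqzq" (len 12), cursors c1@4 c2@8 c4@10 c3@12, authorship .1.1.2.234.3
After op 7 (delete): buffer="uqysqkqz" (len 8), cursors c1@3 c2@6 c4@7 c3@8, authorship .1..2.3.
Authorship (.=original, N=cursor N): . 1 . . 2 . 3 .
Index 1: author = 1

Answer: cursor 1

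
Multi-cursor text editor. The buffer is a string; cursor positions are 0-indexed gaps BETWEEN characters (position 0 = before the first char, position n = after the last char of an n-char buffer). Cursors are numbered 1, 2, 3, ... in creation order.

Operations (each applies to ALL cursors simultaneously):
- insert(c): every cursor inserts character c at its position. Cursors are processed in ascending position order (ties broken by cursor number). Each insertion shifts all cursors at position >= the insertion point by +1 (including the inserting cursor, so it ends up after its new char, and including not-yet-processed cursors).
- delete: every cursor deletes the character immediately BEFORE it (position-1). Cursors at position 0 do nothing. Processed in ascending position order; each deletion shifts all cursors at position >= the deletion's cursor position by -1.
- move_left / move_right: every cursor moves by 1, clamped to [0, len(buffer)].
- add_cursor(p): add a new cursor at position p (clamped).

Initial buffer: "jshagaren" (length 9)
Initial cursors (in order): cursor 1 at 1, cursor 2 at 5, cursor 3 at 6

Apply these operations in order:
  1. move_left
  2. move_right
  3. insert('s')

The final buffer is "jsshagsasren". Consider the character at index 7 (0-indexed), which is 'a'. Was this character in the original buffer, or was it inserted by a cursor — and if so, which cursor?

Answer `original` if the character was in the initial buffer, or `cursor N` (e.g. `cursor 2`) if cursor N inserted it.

After op 1 (move_left): buffer="jshagaren" (len 9), cursors c1@0 c2@4 c3@5, authorship .........
After op 2 (move_right): buffer="jshagaren" (len 9), cursors c1@1 c2@5 c3@6, authorship .........
After op 3 (insert('s')): buffer="jsshagsasren" (len 12), cursors c1@2 c2@7 c3@9, authorship .1....2.3...
Authorship (.=original, N=cursor N): . 1 . . . . 2 . 3 . . .
Index 7: author = original

Answer: original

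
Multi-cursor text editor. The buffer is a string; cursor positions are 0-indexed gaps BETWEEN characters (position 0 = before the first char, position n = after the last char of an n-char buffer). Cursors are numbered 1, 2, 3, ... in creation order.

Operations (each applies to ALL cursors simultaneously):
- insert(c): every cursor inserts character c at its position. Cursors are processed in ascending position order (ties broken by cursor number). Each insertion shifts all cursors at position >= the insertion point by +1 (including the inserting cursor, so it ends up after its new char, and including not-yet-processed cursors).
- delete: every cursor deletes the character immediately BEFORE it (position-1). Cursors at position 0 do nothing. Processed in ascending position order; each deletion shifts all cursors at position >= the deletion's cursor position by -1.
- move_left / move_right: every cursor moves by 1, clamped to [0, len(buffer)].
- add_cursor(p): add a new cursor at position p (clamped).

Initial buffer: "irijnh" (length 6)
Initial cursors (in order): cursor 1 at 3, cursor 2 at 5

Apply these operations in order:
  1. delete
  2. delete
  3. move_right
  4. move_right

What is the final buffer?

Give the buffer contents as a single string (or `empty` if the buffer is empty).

Answer: ih

Derivation:
After op 1 (delete): buffer="irjh" (len 4), cursors c1@2 c2@3, authorship ....
After op 2 (delete): buffer="ih" (len 2), cursors c1@1 c2@1, authorship ..
After op 3 (move_right): buffer="ih" (len 2), cursors c1@2 c2@2, authorship ..
After op 4 (move_right): buffer="ih" (len 2), cursors c1@2 c2@2, authorship ..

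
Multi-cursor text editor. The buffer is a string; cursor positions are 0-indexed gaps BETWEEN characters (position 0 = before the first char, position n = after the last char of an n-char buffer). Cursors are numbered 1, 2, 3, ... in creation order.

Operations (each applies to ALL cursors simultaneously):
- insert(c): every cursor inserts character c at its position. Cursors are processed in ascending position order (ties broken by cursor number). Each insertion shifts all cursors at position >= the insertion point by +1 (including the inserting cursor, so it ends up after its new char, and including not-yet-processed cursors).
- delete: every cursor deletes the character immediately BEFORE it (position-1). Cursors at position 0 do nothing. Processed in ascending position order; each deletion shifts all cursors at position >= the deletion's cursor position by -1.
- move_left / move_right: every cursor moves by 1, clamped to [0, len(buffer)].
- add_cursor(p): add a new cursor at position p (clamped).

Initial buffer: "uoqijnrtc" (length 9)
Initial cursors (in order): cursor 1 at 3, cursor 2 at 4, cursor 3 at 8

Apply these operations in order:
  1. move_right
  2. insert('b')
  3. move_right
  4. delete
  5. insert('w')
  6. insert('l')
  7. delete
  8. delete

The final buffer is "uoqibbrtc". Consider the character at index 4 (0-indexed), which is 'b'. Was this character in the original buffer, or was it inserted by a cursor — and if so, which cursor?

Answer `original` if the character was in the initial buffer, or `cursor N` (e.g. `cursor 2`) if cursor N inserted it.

Answer: cursor 1

Derivation:
After op 1 (move_right): buffer="uoqijnrtc" (len 9), cursors c1@4 c2@5 c3@9, authorship .........
After op 2 (insert('b')): buffer="uoqibjbnrtcb" (len 12), cursors c1@5 c2@7 c3@12, authorship ....1.2....3
After op 3 (move_right): buffer="uoqibjbnrtcb" (len 12), cursors c1@6 c2@8 c3@12, authorship ....1.2....3
After op 4 (delete): buffer="uoqibbrtc" (len 9), cursors c1@5 c2@6 c3@9, authorship ....12...
After op 5 (insert('w')): buffer="uoqibwbwrtcw" (len 12), cursors c1@6 c2@8 c3@12, authorship ....1122...3
After op 6 (insert('l')): buffer="uoqibwlbwlrtcwl" (len 15), cursors c1@7 c2@10 c3@15, authorship ....111222...33
After op 7 (delete): buffer="uoqibwbwrtcw" (len 12), cursors c1@6 c2@8 c3@12, authorship ....1122...3
After op 8 (delete): buffer="uoqibbrtc" (len 9), cursors c1@5 c2@6 c3@9, authorship ....12...
Authorship (.=original, N=cursor N): . . . . 1 2 . . .
Index 4: author = 1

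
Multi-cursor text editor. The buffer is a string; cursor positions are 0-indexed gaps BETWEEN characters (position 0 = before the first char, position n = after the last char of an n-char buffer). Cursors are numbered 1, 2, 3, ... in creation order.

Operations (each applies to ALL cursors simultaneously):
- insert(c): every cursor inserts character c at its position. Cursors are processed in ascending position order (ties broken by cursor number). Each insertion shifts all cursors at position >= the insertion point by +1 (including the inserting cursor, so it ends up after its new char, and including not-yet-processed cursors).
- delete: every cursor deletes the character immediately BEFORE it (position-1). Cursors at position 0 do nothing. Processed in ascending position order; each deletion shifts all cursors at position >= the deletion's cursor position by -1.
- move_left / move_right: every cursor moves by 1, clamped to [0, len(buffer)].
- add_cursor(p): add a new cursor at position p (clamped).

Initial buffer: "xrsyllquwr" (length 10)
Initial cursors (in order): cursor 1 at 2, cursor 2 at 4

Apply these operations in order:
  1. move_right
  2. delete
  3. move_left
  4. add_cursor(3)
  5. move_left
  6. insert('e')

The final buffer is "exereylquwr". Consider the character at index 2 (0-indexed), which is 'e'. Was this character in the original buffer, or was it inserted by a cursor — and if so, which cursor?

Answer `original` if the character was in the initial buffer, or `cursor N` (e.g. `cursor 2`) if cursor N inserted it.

After op 1 (move_right): buffer="xrsyllquwr" (len 10), cursors c1@3 c2@5, authorship ..........
After op 2 (delete): buffer="xrylquwr" (len 8), cursors c1@2 c2@3, authorship ........
After op 3 (move_left): buffer="xrylquwr" (len 8), cursors c1@1 c2@2, authorship ........
After op 4 (add_cursor(3)): buffer="xrylquwr" (len 8), cursors c1@1 c2@2 c3@3, authorship ........
After op 5 (move_left): buffer="xrylquwr" (len 8), cursors c1@0 c2@1 c3@2, authorship ........
After op 6 (insert('e')): buffer="exereylquwr" (len 11), cursors c1@1 c2@3 c3@5, authorship 1.2.3......
Authorship (.=original, N=cursor N): 1 . 2 . 3 . . . . . .
Index 2: author = 2

Answer: cursor 2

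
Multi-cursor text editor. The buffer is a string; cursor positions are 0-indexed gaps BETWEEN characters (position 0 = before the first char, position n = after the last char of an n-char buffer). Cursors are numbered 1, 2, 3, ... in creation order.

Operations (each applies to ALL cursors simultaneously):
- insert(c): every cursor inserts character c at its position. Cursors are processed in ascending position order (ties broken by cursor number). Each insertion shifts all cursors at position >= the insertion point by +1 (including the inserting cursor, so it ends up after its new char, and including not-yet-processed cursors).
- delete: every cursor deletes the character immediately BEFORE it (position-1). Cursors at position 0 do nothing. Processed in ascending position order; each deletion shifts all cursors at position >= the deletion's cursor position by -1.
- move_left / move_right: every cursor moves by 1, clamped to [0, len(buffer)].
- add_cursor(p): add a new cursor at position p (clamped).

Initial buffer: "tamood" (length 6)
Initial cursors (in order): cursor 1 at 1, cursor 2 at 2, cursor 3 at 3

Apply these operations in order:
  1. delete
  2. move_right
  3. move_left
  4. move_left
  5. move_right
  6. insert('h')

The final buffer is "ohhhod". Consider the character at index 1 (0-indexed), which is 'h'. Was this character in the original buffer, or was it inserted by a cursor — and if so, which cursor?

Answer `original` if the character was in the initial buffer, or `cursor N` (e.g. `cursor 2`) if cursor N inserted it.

After op 1 (delete): buffer="ood" (len 3), cursors c1@0 c2@0 c3@0, authorship ...
After op 2 (move_right): buffer="ood" (len 3), cursors c1@1 c2@1 c3@1, authorship ...
After op 3 (move_left): buffer="ood" (len 3), cursors c1@0 c2@0 c3@0, authorship ...
After op 4 (move_left): buffer="ood" (len 3), cursors c1@0 c2@0 c3@0, authorship ...
After op 5 (move_right): buffer="ood" (len 3), cursors c1@1 c2@1 c3@1, authorship ...
After op 6 (insert('h')): buffer="ohhhod" (len 6), cursors c1@4 c2@4 c3@4, authorship .123..
Authorship (.=original, N=cursor N): . 1 2 3 . .
Index 1: author = 1

Answer: cursor 1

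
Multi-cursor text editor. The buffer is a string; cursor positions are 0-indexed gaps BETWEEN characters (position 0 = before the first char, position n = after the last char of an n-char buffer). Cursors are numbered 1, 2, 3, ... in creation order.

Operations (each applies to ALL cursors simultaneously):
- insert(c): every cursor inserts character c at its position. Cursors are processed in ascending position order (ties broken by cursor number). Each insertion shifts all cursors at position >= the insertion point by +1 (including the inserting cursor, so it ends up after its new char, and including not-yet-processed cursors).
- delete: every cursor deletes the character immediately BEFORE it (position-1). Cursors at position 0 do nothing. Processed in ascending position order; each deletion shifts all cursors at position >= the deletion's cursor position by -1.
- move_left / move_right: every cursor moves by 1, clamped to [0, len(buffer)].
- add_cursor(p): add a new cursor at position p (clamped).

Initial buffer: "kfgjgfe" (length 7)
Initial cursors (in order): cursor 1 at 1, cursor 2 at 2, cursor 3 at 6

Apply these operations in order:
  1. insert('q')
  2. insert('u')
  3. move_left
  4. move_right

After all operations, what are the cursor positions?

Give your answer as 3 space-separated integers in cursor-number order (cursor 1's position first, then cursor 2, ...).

Answer: 3 6 12

Derivation:
After op 1 (insert('q')): buffer="kqfqgjgfqe" (len 10), cursors c1@2 c2@4 c3@9, authorship .1.2....3.
After op 2 (insert('u')): buffer="kqufqugjgfque" (len 13), cursors c1@3 c2@6 c3@12, authorship .11.22....33.
After op 3 (move_left): buffer="kqufqugjgfque" (len 13), cursors c1@2 c2@5 c3@11, authorship .11.22....33.
After op 4 (move_right): buffer="kqufqugjgfque" (len 13), cursors c1@3 c2@6 c3@12, authorship .11.22....33.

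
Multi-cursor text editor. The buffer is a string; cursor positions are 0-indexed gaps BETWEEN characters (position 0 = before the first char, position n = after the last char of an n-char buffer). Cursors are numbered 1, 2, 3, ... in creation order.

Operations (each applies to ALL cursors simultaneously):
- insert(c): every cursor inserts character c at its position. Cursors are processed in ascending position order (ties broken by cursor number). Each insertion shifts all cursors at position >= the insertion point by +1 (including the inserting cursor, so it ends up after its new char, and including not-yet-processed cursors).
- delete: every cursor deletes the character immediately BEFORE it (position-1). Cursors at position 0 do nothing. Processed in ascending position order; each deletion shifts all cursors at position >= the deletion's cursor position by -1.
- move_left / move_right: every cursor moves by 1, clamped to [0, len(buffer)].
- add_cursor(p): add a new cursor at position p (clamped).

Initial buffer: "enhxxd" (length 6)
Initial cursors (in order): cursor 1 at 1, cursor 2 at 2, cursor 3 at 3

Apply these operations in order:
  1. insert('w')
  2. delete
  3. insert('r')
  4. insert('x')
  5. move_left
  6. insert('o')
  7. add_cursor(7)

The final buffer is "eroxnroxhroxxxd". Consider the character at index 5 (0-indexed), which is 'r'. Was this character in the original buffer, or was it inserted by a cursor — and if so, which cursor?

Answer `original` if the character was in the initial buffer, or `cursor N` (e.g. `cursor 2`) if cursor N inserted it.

After op 1 (insert('w')): buffer="ewnwhwxxd" (len 9), cursors c1@2 c2@4 c3@6, authorship .1.2.3...
After op 2 (delete): buffer="enhxxd" (len 6), cursors c1@1 c2@2 c3@3, authorship ......
After op 3 (insert('r')): buffer="ernrhrxxd" (len 9), cursors c1@2 c2@4 c3@6, authorship .1.2.3...
After op 4 (insert('x')): buffer="erxnrxhrxxxd" (len 12), cursors c1@3 c2@6 c3@9, authorship .11.22.33...
After op 5 (move_left): buffer="erxnrxhrxxxd" (len 12), cursors c1@2 c2@5 c3@8, authorship .11.22.33...
After op 6 (insert('o')): buffer="eroxnroxhroxxxd" (len 15), cursors c1@3 c2@7 c3@11, authorship .111.222.333...
After op 7 (add_cursor(7)): buffer="eroxnroxhroxxxd" (len 15), cursors c1@3 c2@7 c4@7 c3@11, authorship .111.222.333...
Authorship (.=original, N=cursor N): . 1 1 1 . 2 2 2 . 3 3 3 . . .
Index 5: author = 2

Answer: cursor 2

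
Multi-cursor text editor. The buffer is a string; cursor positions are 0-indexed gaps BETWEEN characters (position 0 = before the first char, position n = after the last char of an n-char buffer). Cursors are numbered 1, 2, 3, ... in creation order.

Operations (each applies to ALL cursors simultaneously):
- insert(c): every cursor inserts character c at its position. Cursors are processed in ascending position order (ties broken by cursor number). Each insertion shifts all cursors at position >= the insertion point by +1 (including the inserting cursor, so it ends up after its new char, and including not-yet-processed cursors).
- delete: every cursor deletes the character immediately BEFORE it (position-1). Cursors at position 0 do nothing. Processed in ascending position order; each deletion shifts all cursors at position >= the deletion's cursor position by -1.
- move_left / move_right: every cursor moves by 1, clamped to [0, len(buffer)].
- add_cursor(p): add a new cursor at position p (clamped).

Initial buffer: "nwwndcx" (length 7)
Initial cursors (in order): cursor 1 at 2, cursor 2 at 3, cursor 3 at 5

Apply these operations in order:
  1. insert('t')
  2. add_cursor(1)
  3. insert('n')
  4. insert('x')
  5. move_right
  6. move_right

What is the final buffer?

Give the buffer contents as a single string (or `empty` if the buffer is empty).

After op 1 (insert('t')): buffer="nwtwtndtcx" (len 10), cursors c1@3 c2@5 c3@8, authorship ..1.2..3..
After op 2 (add_cursor(1)): buffer="nwtwtndtcx" (len 10), cursors c4@1 c1@3 c2@5 c3@8, authorship ..1.2..3..
After op 3 (insert('n')): buffer="nnwtnwtnndtncx" (len 14), cursors c4@2 c1@5 c2@8 c3@12, authorship .4.11.22..33..
After op 4 (insert('x')): buffer="nnxwtnxwtnxndtnxcx" (len 18), cursors c4@3 c1@7 c2@11 c3@16, authorship .44.111.222..333..
After op 5 (move_right): buffer="nnxwtnxwtnxndtnxcx" (len 18), cursors c4@4 c1@8 c2@12 c3@17, authorship .44.111.222..333..
After op 6 (move_right): buffer="nnxwtnxwtnxndtnxcx" (len 18), cursors c4@5 c1@9 c2@13 c3@18, authorship .44.111.222..333..

Answer: nnxwtnxwtnxndtnxcx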